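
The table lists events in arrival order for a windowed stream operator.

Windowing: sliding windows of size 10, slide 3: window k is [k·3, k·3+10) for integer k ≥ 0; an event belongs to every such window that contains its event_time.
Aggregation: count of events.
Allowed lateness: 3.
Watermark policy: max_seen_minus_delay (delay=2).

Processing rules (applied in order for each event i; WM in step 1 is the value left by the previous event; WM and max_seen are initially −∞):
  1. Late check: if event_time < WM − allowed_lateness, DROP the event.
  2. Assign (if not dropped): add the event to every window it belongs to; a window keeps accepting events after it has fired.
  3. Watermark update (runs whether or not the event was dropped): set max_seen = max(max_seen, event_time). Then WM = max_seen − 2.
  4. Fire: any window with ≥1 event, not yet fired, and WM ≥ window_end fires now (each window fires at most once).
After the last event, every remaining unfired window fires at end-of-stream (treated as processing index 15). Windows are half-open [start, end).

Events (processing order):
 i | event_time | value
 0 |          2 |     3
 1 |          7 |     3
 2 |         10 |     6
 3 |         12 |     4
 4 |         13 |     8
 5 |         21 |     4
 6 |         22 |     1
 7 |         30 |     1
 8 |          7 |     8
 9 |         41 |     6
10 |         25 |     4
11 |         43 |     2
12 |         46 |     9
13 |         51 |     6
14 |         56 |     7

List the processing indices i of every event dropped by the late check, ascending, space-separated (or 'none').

i=0 t=2 v=3: → [0,10); WM=0
i=1 t=7 v=3: → [6,16),[3,13),[0,10); WM=5
i=2 t=10 v=6: → [9,19),[6,16),[3,13); WM=8
i=3 t=12 v=4: → [12,22),[9,19),[6,16),[3,13); WM=10; [0,10) fires=2
i=4 t=13 v=8: → [12,22),[9,19),[6,16); WM=11
i=5 t=21 v=4: → [21,31),[18,28),[15,25),[12,22); WM=19; [3,13) fires=3 [6,16) fires=4 [9,19) fires=3
i=6 t=22 v=1: → [21,31),[18,28),[15,25); WM=20
i=7 t=30 v=1: → [30,40),[27,37),[24,34),[21,31); WM=28; [12,22) fires=3 [15,25) fires=2 [18,28) fires=2
i=8 t=7 v=8: DROP (t<28-3); WM=28
i=9 t=41 v=6: → [39,49),[36,46),[33,43); WM=39; [21,31) fires=3 [24,34) fires=1 [27,37) fires=1
i=10 t=25 v=4: DROP (t<39-3); WM=39
i=11 t=43 v=2: → [42,52),[39,49),[36,46); WM=41; [30,40) fires=1
i=12 t=46 v=9: → [45,55),[42,52),[39,49); WM=44; [33,43) fires=1
i=13 t=51 v=6: → [51,61),[48,58),[45,55),[42,52); WM=49; [36,46) fires=2 [39,49) fires=3
i=14 t=56 v=7: → [54,64),[51,61),[48,58); WM=54; [42,52) fires=3

8 10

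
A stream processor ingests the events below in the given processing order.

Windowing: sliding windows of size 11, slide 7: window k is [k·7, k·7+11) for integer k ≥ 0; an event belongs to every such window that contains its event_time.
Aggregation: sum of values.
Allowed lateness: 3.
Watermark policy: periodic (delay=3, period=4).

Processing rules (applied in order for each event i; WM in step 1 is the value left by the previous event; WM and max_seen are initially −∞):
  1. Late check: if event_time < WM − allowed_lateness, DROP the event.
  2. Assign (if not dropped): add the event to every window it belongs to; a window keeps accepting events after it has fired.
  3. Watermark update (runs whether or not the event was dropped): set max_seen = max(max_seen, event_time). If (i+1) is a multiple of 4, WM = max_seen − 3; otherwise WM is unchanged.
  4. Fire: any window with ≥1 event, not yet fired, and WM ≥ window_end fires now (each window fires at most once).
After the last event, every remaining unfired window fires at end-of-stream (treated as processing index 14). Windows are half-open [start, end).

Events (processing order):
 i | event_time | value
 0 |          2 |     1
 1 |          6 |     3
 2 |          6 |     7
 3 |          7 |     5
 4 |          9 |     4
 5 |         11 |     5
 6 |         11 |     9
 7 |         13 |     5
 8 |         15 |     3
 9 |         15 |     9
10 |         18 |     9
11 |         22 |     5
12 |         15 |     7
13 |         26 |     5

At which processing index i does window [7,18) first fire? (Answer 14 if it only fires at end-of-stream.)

i=0 t=2 v=1: → [0,11); WM=−∞
i=1 t=6 v=3: → [0,11); WM=−∞
i=2 t=6 v=7: → [0,11); WM=−∞
i=3 t=7 v=5: → [7,18),[0,11); WM=4
i=4 t=9 v=4: → [7,18),[0,11); WM=4
i=5 t=11 v=5: → [7,18); WM=4
i=6 t=11 v=9: → [7,18); WM=4
i=7 t=13 v=5: → [7,18); WM=10
i=8 t=15 v=3: → [14,25),[7,18); WM=10
i=9 t=15 v=9: → [14,25),[7,18); WM=10
i=10 t=18 v=9: → [14,25); WM=10
i=11 t=22 v=5: → [21,32),[14,25); WM=19; [0,11) fires=20 [7,18) fires=40
i=12 t=15 v=7: DROP (t<19-3); WM=19
i=13 t=26 v=5: → [21,32); WM=19

11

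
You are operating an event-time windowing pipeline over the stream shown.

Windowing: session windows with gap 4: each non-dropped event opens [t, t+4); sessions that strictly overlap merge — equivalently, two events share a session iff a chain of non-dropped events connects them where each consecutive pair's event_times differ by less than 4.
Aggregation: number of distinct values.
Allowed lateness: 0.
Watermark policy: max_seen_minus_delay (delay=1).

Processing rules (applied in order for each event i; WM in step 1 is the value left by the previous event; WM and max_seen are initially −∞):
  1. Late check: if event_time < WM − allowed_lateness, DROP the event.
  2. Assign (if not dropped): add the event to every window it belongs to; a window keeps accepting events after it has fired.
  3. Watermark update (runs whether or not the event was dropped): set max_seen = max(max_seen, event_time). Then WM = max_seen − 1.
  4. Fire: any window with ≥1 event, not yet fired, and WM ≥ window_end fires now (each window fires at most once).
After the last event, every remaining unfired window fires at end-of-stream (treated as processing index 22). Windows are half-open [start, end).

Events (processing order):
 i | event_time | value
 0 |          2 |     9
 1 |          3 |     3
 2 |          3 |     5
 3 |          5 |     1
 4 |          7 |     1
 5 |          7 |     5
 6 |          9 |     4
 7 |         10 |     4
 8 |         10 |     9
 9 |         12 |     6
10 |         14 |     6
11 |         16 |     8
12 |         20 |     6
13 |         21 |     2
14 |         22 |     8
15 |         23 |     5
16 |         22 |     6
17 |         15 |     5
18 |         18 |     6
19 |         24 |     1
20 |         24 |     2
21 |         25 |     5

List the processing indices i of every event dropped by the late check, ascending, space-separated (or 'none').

i=0 t=2 v=9: → [2,6); WM=1
i=1 t=3 v=3: → [2,7); WM=2
i=2 t=3 v=5: → [2,7); WM=2
i=3 t=5 v=1: → [2,9); WM=4
i=4 t=7 v=1: → [2,11); WM=6
i=5 t=7 v=5: → [2,11); WM=6
i=6 t=9 v=4: → [2,13); WM=8
i=7 t=10 v=4: → [2,14); WM=9
i=8 t=10 v=9: → [2,14); WM=9
i=9 t=12 v=6: → [2,16); WM=11
i=10 t=14 v=6: → [2,18); WM=13
i=11 t=16 v=8: → [2,20); WM=15
i=12 t=20 v=6: → [20,24); WM=19
i=13 t=21 v=2: → [20,25); WM=20
i=14 t=22 v=8: → [20,26); WM=21
i=15 t=23 v=5: → [20,27); WM=22
i=16 t=22 v=6: → [20,27); WM=22
i=17 t=15 v=5: DROP (t<22-0); WM=22
i=18 t=18 v=6: DROP (t<22-0); WM=22
i=19 t=24 v=1: → [20,28); WM=23
i=20 t=24 v=2: → [20,28); WM=23
i=21 t=25 v=5: → [20,29); WM=24

17 18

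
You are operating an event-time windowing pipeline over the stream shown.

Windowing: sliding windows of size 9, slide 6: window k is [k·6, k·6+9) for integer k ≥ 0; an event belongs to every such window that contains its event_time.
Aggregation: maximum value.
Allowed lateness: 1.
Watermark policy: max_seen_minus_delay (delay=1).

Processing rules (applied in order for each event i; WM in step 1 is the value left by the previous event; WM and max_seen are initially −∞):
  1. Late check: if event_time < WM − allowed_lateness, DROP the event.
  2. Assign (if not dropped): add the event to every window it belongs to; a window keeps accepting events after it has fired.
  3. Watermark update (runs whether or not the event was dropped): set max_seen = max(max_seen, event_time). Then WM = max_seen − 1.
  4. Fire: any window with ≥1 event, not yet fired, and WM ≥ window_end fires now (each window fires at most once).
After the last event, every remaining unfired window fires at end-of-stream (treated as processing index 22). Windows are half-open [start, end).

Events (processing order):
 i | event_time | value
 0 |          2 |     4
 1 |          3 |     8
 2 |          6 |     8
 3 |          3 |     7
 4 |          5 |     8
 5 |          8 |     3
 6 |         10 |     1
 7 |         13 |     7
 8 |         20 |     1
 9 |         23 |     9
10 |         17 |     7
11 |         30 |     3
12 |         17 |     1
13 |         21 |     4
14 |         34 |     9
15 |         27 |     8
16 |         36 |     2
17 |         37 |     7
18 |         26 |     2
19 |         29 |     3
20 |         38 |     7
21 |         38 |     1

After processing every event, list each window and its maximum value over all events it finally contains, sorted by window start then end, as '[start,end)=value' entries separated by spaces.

[0,9)=8 [6,15)=8 [12,21)=7 [18,27)=9 [24,33)=3 [30,39)=9 [36,45)=7

i=0 t=2 v=4: → [0,9); WM=1
i=1 t=3 v=8: → [0,9); WM=2
i=2 t=6 v=8: → [6,15),[0,9); WM=5
i=3 t=3 v=7: DROP (t<5-1); WM=5
i=4 t=5 v=8: → [0,9); WM=5
i=5 t=8 v=3: → [6,15),[0,9); WM=7
i=6 t=10 v=1: → [6,15); WM=9; [0,9) fires=8
i=7 t=13 v=7: → [12,21),[6,15); WM=12
i=8 t=20 v=1: → [18,27),[12,21); WM=19; [6,15) fires=8
i=9 t=23 v=9: → [18,27); WM=22; [12,21) fires=7
i=10 t=17 v=7: DROP (t<22-1); WM=22
i=11 t=30 v=3: → [30,39),[24,33); WM=29; [18,27) fires=9
i=12 t=17 v=1: DROP (t<29-1); WM=29
i=13 t=21 v=4: DROP (t<29-1); WM=29
i=14 t=34 v=9: → [30,39); WM=33; [24,33) fires=3
i=15 t=27 v=8: DROP (t<33-1); WM=33
i=16 t=36 v=2: → [36,45),[30,39); WM=35
i=17 t=37 v=7: → [36,45),[30,39); WM=36
i=18 t=26 v=2: DROP (t<36-1); WM=36
i=19 t=29 v=3: DROP (t<36-1); WM=36
i=20 t=38 v=7: → [36,45),[30,39); WM=37
i=21 t=38 v=1: → [36,45),[30,39); WM=37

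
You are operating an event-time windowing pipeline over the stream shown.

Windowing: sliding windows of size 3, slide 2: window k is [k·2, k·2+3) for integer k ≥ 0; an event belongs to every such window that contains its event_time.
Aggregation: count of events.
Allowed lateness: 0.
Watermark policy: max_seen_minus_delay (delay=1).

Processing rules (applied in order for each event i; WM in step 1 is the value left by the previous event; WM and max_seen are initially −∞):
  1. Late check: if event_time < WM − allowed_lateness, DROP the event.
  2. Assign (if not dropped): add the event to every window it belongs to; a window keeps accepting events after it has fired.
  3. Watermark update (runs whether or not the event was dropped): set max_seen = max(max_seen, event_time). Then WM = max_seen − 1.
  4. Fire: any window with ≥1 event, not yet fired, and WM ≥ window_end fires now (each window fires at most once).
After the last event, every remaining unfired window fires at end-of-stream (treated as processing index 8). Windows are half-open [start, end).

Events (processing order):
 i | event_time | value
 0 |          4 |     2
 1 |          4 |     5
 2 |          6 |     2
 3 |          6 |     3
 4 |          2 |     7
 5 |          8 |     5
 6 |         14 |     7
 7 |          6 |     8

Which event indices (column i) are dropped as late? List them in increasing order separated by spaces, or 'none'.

i=0 t=4 v=2: → [4,7),[2,5); WM=3
i=1 t=4 v=5: → [4,7),[2,5); WM=3
i=2 t=6 v=2: → [6,9),[4,7); WM=5; [2,5) fires=2
i=3 t=6 v=3: → [6,9),[4,7); WM=5
i=4 t=2 v=7: DROP (t<5-0); WM=5
i=5 t=8 v=5: → [8,11),[6,9); WM=7; [4,7) fires=4
i=6 t=14 v=7: → [14,17),[12,15); WM=13; [6,9) fires=3 [8,11) fires=1
i=7 t=6 v=8: DROP (t<13-0); WM=13

4 7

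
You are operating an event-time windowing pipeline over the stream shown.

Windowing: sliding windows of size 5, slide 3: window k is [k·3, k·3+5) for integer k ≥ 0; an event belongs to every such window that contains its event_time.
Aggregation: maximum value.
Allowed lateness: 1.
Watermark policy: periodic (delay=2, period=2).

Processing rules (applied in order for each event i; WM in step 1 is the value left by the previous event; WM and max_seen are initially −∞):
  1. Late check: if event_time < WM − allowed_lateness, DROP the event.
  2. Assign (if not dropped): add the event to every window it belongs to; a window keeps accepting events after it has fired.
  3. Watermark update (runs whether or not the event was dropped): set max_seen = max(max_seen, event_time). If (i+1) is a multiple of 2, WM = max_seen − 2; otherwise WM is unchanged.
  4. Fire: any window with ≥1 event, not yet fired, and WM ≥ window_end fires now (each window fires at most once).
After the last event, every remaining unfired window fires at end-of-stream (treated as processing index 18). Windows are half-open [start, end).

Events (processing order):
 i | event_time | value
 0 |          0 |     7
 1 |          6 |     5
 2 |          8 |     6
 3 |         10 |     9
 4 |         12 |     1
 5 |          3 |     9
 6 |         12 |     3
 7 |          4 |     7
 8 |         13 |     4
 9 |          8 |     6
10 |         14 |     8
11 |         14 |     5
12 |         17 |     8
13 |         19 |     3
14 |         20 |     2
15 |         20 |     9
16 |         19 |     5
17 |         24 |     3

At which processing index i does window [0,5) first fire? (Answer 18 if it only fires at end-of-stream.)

3

i=0 t=0 v=7: → [0,5); WM=−∞
i=1 t=6 v=5: → [6,11),[3,8); WM=4
i=2 t=8 v=6: → [6,11); WM=4
i=3 t=10 v=9: → [9,14),[6,11); WM=8; [0,5) fires=7 [3,8) fires=5
i=4 t=12 v=1: → [12,17),[9,14); WM=8
i=5 t=3 v=9: DROP (t<8-1); WM=10
i=6 t=12 v=3: → [12,17),[9,14); WM=10
i=7 t=4 v=7: DROP (t<10-1); WM=10
i=8 t=13 v=4: → [12,17),[9,14); WM=10
i=9 t=8 v=6: DROP (t<10-1); WM=11; [6,11) fires=9
i=10 t=14 v=8: → [12,17); WM=11
i=11 t=14 v=5: → [12,17); WM=12
i=12 t=17 v=8: → [15,20); WM=12
i=13 t=19 v=3: → [18,23),[15,20); WM=17; [9,14) fires=9 [12,17) fires=8
i=14 t=20 v=2: → [18,23); WM=17
i=15 t=20 v=9: → [18,23); WM=18
i=16 t=19 v=5: → [18,23),[15,20); WM=18
i=17 t=24 v=3: → [24,29),[21,26); WM=22; [15,20) fires=8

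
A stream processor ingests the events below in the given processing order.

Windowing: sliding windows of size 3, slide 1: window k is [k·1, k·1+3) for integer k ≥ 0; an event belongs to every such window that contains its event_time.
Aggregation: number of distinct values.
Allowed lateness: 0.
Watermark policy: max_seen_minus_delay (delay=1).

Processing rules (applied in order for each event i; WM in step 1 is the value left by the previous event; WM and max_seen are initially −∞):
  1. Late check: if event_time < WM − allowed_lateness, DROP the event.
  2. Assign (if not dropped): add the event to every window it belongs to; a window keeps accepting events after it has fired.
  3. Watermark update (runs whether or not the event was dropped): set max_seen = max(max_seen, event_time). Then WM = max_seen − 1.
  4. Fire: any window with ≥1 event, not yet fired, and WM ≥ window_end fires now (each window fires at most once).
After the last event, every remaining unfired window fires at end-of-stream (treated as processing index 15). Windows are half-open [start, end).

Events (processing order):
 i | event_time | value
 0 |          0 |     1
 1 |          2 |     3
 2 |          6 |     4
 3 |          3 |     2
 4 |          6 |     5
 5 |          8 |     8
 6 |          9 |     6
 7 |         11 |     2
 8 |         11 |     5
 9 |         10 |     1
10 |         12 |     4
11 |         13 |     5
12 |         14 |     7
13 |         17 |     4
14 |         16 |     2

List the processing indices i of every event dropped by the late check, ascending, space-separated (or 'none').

i=0 t=0 v=1: → [0,3); WM=-1
i=1 t=2 v=3: → [2,5),[1,4),[0,3); WM=1
i=2 t=6 v=4: → [6,9),[5,8),[4,7); WM=5; [0,3) fires=2 [1,4) fires=1 [2,5) fires=1
i=3 t=3 v=2: DROP (t<5-0); WM=5
i=4 t=6 v=5: → [6,9),[5,8),[4,7); WM=5
i=5 t=8 v=8: → [8,11),[7,10),[6,9); WM=7; [4,7) fires=2
i=6 t=9 v=6: → [9,12),[8,11),[7,10); WM=8; [5,8) fires=2
i=7 t=11 v=2: → [11,14),[10,13),[9,12); WM=10; [6,9) fires=3 [7,10) fires=2
i=8 t=11 v=5: → [11,14),[10,13),[9,12); WM=10
i=9 t=10 v=1: → [10,13),[9,12),[8,11); WM=10
i=10 t=12 v=4: → [12,15),[11,14),[10,13); WM=11; [8,11) fires=3
i=11 t=13 v=5: → [13,16),[12,15),[11,14); WM=12; [9,12) fires=4
i=12 t=14 v=7: → [14,17),[13,16),[12,15); WM=13; [10,13) fires=4
i=13 t=17 v=4: → [17,20),[16,19),[15,18); WM=16; [11,14) fires=3 [12,15) fires=3 [13,16) fires=2
i=14 t=16 v=2: → [16,19),[15,18),[14,17); WM=16

3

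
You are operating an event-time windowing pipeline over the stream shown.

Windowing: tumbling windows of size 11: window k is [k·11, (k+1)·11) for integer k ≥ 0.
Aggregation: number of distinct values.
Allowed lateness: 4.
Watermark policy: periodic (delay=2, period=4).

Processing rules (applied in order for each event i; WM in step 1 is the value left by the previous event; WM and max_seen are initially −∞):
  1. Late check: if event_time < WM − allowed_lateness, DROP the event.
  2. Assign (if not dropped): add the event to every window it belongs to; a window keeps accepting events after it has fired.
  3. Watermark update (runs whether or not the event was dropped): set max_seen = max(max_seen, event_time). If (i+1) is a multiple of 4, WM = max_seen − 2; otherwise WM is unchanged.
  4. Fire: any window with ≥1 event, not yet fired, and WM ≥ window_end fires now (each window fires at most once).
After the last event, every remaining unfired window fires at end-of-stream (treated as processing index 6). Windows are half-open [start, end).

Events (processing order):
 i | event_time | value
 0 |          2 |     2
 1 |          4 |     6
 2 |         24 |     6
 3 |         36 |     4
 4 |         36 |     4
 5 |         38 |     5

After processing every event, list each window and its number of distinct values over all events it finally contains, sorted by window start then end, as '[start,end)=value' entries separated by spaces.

i=0 t=2 v=2: → [0,11); WM=−∞
i=1 t=4 v=6: → [0,11); WM=−∞
i=2 t=24 v=6: → [22,33); WM=−∞
i=3 t=36 v=4: → [33,44); WM=34; [0,11) fires=2 [22,33) fires=1
i=4 t=36 v=4: → [33,44); WM=34
i=5 t=38 v=5: → [33,44); WM=34

[0,11)=2 [22,33)=1 [33,44)=2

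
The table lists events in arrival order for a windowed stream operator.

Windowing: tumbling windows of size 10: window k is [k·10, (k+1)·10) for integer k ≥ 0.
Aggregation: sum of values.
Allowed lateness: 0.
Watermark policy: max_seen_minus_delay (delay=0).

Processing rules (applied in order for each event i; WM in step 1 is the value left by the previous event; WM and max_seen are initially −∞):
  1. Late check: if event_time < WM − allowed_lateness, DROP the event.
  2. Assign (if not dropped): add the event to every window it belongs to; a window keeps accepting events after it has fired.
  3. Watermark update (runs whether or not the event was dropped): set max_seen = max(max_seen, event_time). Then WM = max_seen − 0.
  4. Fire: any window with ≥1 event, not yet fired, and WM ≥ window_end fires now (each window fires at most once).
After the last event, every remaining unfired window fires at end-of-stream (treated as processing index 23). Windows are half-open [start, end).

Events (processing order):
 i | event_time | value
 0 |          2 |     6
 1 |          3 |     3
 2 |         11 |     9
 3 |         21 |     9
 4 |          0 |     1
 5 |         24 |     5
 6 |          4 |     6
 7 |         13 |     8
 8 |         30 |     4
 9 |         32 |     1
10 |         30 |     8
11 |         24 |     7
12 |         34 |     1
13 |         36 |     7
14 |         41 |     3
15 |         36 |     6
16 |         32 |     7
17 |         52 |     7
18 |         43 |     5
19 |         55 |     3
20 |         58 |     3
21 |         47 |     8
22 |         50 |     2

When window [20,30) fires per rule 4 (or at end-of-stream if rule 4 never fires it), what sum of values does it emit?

14

i=0 t=2 v=6: → [0,10); WM=2
i=1 t=3 v=3: → [0,10); WM=3
i=2 t=11 v=9: → [10,20); WM=11; [0,10) fires=9
i=3 t=21 v=9: → [20,30); WM=21; [10,20) fires=9
i=4 t=0 v=1: DROP (t<21-0); WM=21
i=5 t=24 v=5: → [20,30); WM=24
i=6 t=4 v=6: DROP (t<24-0); WM=24
i=7 t=13 v=8: DROP (t<24-0); WM=24
i=8 t=30 v=4: → [30,40); WM=30; [20,30) fires=14
i=9 t=32 v=1: → [30,40); WM=32
i=10 t=30 v=8: DROP (t<32-0); WM=32
i=11 t=24 v=7: DROP (t<32-0); WM=32
i=12 t=34 v=1: → [30,40); WM=34
i=13 t=36 v=7: → [30,40); WM=36
i=14 t=41 v=3: → [40,50); WM=41; [30,40) fires=13
i=15 t=36 v=6: DROP (t<41-0); WM=41
i=16 t=32 v=7: DROP (t<41-0); WM=41
i=17 t=52 v=7: → [50,60); WM=52; [40,50) fires=3
i=18 t=43 v=5: DROP (t<52-0); WM=52
i=19 t=55 v=3: → [50,60); WM=55
i=20 t=58 v=3: → [50,60); WM=58
i=21 t=47 v=8: DROP (t<58-0); WM=58
i=22 t=50 v=2: DROP (t<58-0); WM=58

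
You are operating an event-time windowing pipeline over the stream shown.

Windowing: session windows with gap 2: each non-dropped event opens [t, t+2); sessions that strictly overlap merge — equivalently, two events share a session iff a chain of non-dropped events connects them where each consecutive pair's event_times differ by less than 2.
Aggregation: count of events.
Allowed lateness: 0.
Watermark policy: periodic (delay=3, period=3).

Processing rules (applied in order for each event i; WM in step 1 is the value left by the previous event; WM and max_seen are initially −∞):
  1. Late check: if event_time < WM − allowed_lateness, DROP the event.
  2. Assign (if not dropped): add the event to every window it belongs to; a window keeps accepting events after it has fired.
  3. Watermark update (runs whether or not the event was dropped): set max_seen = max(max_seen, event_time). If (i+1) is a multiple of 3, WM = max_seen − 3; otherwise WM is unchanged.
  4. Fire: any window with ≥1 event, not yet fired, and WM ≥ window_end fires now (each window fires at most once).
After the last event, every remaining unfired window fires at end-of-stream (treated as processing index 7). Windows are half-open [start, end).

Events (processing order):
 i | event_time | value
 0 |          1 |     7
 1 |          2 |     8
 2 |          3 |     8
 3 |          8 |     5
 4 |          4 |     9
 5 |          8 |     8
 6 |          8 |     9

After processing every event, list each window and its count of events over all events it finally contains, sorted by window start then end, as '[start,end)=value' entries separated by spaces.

[1,6)=4 [8,10)=3

i=0 t=1 v=7: → [1,3); WM=−∞
i=1 t=2 v=8: → [1,4); WM=−∞
i=2 t=3 v=8: → [1,5); WM=0
i=3 t=8 v=5: → [8,10); WM=0
i=4 t=4 v=9: → [1,6); WM=0
i=5 t=8 v=8: → [8,10); WM=5
i=6 t=8 v=9: → [8,10); WM=5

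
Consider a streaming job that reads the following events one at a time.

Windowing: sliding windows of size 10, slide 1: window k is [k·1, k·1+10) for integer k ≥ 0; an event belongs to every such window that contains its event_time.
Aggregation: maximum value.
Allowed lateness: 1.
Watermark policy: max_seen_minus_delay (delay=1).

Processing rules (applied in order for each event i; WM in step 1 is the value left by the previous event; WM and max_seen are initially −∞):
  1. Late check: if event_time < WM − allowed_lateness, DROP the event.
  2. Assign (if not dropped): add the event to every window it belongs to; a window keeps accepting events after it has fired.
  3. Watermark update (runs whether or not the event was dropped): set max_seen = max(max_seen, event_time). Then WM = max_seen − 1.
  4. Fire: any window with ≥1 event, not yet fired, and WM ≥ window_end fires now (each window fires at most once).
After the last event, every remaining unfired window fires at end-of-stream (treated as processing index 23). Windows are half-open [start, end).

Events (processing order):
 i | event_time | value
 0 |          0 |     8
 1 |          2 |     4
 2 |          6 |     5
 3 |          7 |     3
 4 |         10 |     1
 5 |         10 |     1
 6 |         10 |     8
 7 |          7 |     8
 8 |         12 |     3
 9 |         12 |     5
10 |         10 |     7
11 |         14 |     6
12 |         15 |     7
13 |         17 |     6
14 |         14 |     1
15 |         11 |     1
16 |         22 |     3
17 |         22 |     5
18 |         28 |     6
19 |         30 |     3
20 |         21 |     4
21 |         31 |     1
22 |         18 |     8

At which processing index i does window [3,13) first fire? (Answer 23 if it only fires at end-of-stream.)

i=0 t=0 v=8: → [0,10); WM=-1
i=1 t=2 v=4: → [2,12),[1,11),[0,10); WM=1
i=2 t=6 v=5: → [6,16),[5,15),[4,14),[3,13),[2,12),[1,11),[0,10); WM=5
i=3 t=7 v=3: → [7,17),[6,16),[5,15),[4,14),[3,13),[2,12),[1,11),[0,10); WM=6
i=4 t=10 v=1: → [10,20),[9,19),[8,18),[7,17),[6,16),[5,15),[4,14),[3,13),[2,12),[1,11); WM=9
i=5 t=10 v=1: → [10,20),[9,19),[8,18),[7,17),[6,16),[5,15),[4,14),[3,13),[2,12),[1,11); WM=9
i=6 t=10 v=8: → [10,20),[9,19),[8,18),[7,17),[6,16),[5,15),[4,14),[3,13),[2,12),[1,11); WM=9
i=7 t=7 v=8: DROP (t<9-1); WM=9
i=8 t=12 v=3: → [12,22),[11,21),[10,20),[9,19),[8,18),[7,17),[6,16),[5,15),[4,14),[3,13); WM=11; [0,10) fires=8 [1,11) fires=8
i=9 t=12 v=5: → [12,22),[11,21),[10,20),[9,19),[8,18),[7,17),[6,16),[5,15),[4,14),[3,13); WM=11
i=10 t=10 v=7: → [10,20),[9,19),[8,18),[7,17),[6,16),[5,15),[4,14),[3,13),[2,12),[1,11); WM=11
i=11 t=14 v=6: → [14,24),[13,23),[12,22),[11,21),[10,20),[9,19),[8,18),[7,17),[6,16),[5,15); WM=13; [2,12) fires=8 [3,13) fires=8
i=12 t=15 v=7: → [15,25),[14,24),[13,23),[12,22),[11,21),[10,20),[9,19),[8,18),[7,17),[6,16); WM=14; [4,14) fires=8
i=13 t=17 v=6: → [17,27),[16,26),[15,25),[14,24),[13,23),[12,22),[11,21),[10,20),[9,19),[8,18); WM=16; [5,15) fires=8 [6,16) fires=8
i=14 t=14 v=1: DROP (t<16-1); WM=16
i=15 t=11 v=1: DROP (t<16-1); WM=16
i=16 t=22 v=3: → [22,32),[21,31),[20,30),[19,29),[18,28),[17,27),[16,26),[15,25),[14,24),[13,23); WM=21; [7,17) fires=8 [8,18) fires=8 [9,19) fires=8 [10,20) fires=8 [11,21) fires=7
i=17 t=22 v=5: → [22,32),[21,31),[20,30),[19,29),[18,28),[17,27),[16,26),[15,25),[14,24),[13,23); WM=21
i=18 t=28 v=6: → [28,38),[27,37),[26,36),[25,35),[24,34),[23,33),[22,32),[21,31),[20,30),[19,29); WM=27; [12,22) fires=7 [13,23) fires=7 [14,24) fires=7 [15,25) fires=7 [16,26) fires=6 [17,27) fires=6
i=19 t=30 v=3: → [30,40),[29,39),[28,38),[27,37),[26,36),[25,35),[24,34),[23,33),[22,32),[21,31); WM=29; [18,28) fires=5 [19,29) fires=6
i=20 t=21 v=4: DROP (t<29-1); WM=29
i=21 t=31 v=1: → [31,41),[30,40),[29,39),[28,38),[27,37),[26,36),[25,35),[24,34),[23,33),[22,32); WM=30; [20,30) fires=6
i=22 t=18 v=8: DROP (t<30-1); WM=30

11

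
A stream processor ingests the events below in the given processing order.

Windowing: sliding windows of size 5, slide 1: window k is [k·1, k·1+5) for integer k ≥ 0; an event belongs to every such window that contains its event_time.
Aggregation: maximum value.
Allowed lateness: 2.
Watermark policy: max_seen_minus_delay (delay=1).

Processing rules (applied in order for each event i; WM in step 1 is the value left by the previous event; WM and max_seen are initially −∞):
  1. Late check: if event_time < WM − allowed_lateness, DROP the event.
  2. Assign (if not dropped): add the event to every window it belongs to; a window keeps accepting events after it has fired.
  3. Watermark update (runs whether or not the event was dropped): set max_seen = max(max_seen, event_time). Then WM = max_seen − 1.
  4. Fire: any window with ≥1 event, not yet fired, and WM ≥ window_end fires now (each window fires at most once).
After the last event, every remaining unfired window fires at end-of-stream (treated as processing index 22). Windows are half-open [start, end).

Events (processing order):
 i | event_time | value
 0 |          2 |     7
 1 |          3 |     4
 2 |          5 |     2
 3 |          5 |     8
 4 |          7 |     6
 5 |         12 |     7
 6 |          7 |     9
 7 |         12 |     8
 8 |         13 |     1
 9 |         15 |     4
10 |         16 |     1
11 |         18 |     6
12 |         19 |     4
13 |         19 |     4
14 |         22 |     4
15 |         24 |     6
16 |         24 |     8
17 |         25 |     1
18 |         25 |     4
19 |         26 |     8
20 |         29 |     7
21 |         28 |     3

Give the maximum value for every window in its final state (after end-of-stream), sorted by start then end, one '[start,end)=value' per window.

i=0 t=2 v=7: → [2,7),[1,6),[0,5); WM=1
i=1 t=3 v=4: → [3,8),[2,7),[1,6),[0,5); WM=2
i=2 t=5 v=2: → [5,10),[4,9),[3,8),[2,7),[1,6); WM=4
i=3 t=5 v=8: → [5,10),[4,9),[3,8),[2,7),[1,6); WM=4
i=4 t=7 v=6: → [7,12),[6,11),[5,10),[4,9),[3,8); WM=6; [0,5) fires=7 [1,6) fires=8
i=5 t=12 v=7: → [12,17),[11,16),[10,15),[9,14),[8,13); WM=11; [2,7) fires=8 [3,8) fires=8 [4,9) fires=8 [5,10) fires=8 [6,11) fires=6
i=6 t=7 v=9: DROP (t<11-2); WM=11
i=7 t=12 v=8: → [12,17),[11,16),[10,15),[9,14),[8,13); WM=11
i=8 t=13 v=1: → [13,18),[12,17),[11,16),[10,15),[9,14); WM=12; [7,12) fires=6
i=9 t=15 v=4: → [15,20),[14,19),[13,18),[12,17),[11,16); WM=14; [8,13) fires=8 [9,14) fires=8
i=10 t=16 v=1: → [16,21),[15,20),[14,19),[13,18),[12,17); WM=15; [10,15) fires=8
i=11 t=18 v=6: → [18,23),[17,22),[16,21),[15,20),[14,19); WM=17; [11,16) fires=8 [12,17) fires=8
i=12 t=19 v=4: → [19,24),[18,23),[17,22),[16,21),[15,20); WM=18; [13,18) fires=4
i=13 t=19 v=4: → [19,24),[18,23),[17,22),[16,21),[15,20); WM=18
i=14 t=22 v=4: → [22,27),[21,26),[20,25),[19,24),[18,23); WM=21; [14,19) fires=6 [15,20) fires=6 [16,21) fires=6
i=15 t=24 v=6: → [24,29),[23,28),[22,27),[21,26),[20,25); WM=23; [17,22) fires=6 [18,23) fires=6
i=16 t=24 v=8: → [24,29),[23,28),[22,27),[21,26),[20,25); WM=23
i=17 t=25 v=1: → [25,30),[24,29),[23,28),[22,27),[21,26); WM=24; [19,24) fires=4
i=18 t=25 v=4: → [25,30),[24,29),[23,28),[22,27),[21,26); WM=24
i=19 t=26 v=8: → [26,31),[25,30),[24,29),[23,28),[22,27); WM=25; [20,25) fires=8
i=20 t=29 v=7: → [29,34),[28,33),[27,32),[26,31),[25,30); WM=28; [21,26) fires=8 [22,27) fires=8 [23,28) fires=8
i=21 t=28 v=3: → [28,33),[27,32),[26,31),[25,30),[24,29); WM=28

[0,5)=7 [1,6)=8 [2,7)=8 [3,8)=8 [4,9)=8 [5,10)=8 [6,11)=6 [7,12)=6 [8,13)=8 [9,14)=8 [10,15)=8 [11,16)=8 [12,17)=8 [13,18)=4 [14,19)=6 [15,20)=6 [16,21)=6 [17,22)=6 [18,23)=6 [19,24)=4 [20,25)=8 [21,26)=8 [22,27)=8 [23,28)=8 [24,29)=8 [25,30)=8 [26,31)=8 [27,32)=7 [28,33)=7 [29,34)=7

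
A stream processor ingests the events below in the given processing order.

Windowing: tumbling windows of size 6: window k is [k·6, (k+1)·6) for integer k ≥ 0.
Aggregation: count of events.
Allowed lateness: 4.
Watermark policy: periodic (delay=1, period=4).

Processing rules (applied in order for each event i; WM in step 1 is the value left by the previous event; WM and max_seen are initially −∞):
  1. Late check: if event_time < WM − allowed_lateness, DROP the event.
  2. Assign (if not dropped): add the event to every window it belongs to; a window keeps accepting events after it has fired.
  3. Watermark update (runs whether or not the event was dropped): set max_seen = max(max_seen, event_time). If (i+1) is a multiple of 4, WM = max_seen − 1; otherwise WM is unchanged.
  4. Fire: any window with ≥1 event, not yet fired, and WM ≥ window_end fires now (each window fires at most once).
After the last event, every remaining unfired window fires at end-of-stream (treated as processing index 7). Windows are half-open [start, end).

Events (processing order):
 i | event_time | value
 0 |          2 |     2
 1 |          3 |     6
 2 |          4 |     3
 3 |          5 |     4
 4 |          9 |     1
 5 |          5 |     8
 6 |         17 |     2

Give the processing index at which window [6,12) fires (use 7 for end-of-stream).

i=0 t=2 v=2: → [0,6); WM=−∞
i=1 t=3 v=6: → [0,6); WM=−∞
i=2 t=4 v=3: → [0,6); WM=−∞
i=3 t=5 v=4: → [0,6); WM=4
i=4 t=9 v=1: → [6,12); WM=4
i=5 t=5 v=8: → [0,6); WM=4
i=6 t=17 v=2: → [12,18); WM=4

7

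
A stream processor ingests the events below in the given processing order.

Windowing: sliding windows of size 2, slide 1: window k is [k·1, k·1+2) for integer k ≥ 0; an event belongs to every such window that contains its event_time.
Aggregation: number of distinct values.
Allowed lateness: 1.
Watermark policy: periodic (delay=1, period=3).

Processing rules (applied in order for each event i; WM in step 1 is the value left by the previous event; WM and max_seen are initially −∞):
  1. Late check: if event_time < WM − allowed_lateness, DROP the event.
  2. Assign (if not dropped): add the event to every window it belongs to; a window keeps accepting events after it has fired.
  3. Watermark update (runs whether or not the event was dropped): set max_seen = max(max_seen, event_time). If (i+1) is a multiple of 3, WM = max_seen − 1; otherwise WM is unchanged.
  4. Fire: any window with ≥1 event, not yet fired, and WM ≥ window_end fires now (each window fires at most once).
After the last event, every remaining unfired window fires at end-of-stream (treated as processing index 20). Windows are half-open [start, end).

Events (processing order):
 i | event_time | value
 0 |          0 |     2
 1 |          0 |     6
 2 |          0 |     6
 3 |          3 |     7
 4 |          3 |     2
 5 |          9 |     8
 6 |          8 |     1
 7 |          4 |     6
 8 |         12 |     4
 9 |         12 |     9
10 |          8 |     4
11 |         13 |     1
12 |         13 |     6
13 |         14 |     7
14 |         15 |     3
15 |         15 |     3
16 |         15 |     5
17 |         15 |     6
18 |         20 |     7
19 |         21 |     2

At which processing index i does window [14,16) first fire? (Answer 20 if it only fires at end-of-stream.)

i=0 t=0 v=2: → [0,2); WM=−∞
i=1 t=0 v=6: → [0,2); WM=−∞
i=2 t=0 v=6: → [0,2); WM=-1
i=3 t=3 v=7: → [3,5),[2,4); WM=-1
i=4 t=3 v=2: → [3,5),[2,4); WM=-1
i=5 t=9 v=8: → [9,11),[8,10); WM=8; [0,2) fires=2 [2,4) fires=2 [3,5) fires=2
i=6 t=8 v=1: → [8,10),[7,9); WM=8
i=7 t=4 v=6: DROP (t<8-1); WM=8
i=8 t=12 v=4: → [12,14),[11,13); WM=11; [7,9) fires=1 [8,10) fires=2 [9,11) fires=1
i=9 t=12 v=9: → [12,14),[11,13); WM=11
i=10 t=8 v=4: DROP (t<11-1); WM=11
i=11 t=13 v=1: → [13,15),[12,14); WM=12
i=12 t=13 v=6: → [13,15),[12,14); WM=12
i=13 t=14 v=7: → [14,16),[13,15); WM=12
i=14 t=15 v=3: → [15,17),[14,16); WM=14; [11,13) fires=2 [12,14) fires=4
i=15 t=15 v=3: → [15,17),[14,16); WM=14
i=16 t=15 v=5: → [15,17),[14,16); WM=14
i=17 t=15 v=6: → [15,17),[14,16); WM=14
i=18 t=20 v=7: → [20,22),[19,21); WM=14
i=19 t=21 v=2: → [21,23),[20,22); WM=14

20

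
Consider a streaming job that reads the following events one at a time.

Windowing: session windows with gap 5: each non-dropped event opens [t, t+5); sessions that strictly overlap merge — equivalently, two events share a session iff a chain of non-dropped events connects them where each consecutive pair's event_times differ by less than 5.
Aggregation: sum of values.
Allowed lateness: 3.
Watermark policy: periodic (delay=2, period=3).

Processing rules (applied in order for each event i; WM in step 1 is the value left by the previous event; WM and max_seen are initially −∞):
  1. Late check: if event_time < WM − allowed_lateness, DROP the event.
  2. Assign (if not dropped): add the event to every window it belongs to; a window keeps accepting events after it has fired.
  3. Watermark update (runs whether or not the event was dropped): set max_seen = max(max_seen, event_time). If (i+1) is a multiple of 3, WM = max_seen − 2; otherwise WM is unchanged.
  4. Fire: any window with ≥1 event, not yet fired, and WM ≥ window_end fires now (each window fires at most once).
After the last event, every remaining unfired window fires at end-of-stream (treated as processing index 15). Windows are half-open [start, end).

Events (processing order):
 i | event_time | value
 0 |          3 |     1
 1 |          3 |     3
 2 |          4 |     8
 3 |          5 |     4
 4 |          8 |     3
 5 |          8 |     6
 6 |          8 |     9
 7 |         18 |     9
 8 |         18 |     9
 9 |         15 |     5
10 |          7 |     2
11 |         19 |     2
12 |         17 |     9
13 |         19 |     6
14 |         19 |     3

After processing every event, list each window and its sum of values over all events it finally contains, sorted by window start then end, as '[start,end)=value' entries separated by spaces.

i=0 t=3 v=1: → [3,8); WM=−∞
i=1 t=3 v=3: → [3,8); WM=−∞
i=2 t=4 v=8: → [3,9); WM=2
i=3 t=5 v=4: → [3,10); WM=2
i=4 t=8 v=3: → [3,13); WM=2
i=5 t=8 v=6: → [3,13); WM=6
i=6 t=8 v=9: → [3,13); WM=6
i=7 t=18 v=9: → [18,23); WM=6
i=8 t=18 v=9: → [18,23); WM=16
i=9 t=15 v=5: → [15,23); WM=16
i=10 t=7 v=2: DROP (t<16-3); WM=16
i=11 t=19 v=2: → [15,24); WM=17
i=12 t=17 v=9: → [15,24); WM=17
i=13 t=19 v=6: → [15,24); WM=17
i=14 t=19 v=3: → [15,24); WM=17

[3,13)=34 [15,24)=43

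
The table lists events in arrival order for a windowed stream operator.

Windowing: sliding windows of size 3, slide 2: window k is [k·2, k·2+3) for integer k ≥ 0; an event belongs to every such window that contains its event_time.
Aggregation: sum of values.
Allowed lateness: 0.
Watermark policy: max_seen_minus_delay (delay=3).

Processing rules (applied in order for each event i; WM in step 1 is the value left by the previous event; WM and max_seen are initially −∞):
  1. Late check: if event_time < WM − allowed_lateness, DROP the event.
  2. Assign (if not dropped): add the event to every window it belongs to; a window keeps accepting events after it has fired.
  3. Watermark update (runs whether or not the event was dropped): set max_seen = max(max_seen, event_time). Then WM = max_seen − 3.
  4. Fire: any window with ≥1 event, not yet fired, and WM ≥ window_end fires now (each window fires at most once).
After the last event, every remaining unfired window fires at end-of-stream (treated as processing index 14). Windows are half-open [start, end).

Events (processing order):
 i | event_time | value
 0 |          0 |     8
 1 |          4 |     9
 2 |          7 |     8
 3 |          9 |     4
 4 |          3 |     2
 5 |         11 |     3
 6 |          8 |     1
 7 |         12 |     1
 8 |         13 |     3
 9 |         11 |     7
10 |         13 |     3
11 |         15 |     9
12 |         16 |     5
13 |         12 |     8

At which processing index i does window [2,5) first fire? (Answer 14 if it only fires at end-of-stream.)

3

i=0 t=0 v=8: → [0,3); WM=-3
i=1 t=4 v=9: → [4,7),[2,5); WM=1
i=2 t=7 v=8: → [6,9); WM=4; [0,3) fires=8
i=3 t=9 v=4: → [8,11); WM=6; [2,5) fires=9
i=4 t=3 v=2: DROP (t<6-0); WM=6
i=5 t=11 v=3: → [10,13); WM=8; [4,7) fires=9
i=6 t=8 v=1: → [8,11),[6,9); WM=8
i=7 t=12 v=1: → [12,15),[10,13); WM=9; [6,9) fires=9
i=8 t=13 v=3: → [12,15); WM=10
i=9 t=11 v=7: → [10,13); WM=10
i=10 t=13 v=3: → [12,15); WM=10
i=11 t=15 v=9: → [14,17); WM=12; [8,11) fires=5
i=12 t=16 v=5: → [16,19),[14,17); WM=13; [10,13) fires=11
i=13 t=12 v=8: DROP (t<13-0); WM=13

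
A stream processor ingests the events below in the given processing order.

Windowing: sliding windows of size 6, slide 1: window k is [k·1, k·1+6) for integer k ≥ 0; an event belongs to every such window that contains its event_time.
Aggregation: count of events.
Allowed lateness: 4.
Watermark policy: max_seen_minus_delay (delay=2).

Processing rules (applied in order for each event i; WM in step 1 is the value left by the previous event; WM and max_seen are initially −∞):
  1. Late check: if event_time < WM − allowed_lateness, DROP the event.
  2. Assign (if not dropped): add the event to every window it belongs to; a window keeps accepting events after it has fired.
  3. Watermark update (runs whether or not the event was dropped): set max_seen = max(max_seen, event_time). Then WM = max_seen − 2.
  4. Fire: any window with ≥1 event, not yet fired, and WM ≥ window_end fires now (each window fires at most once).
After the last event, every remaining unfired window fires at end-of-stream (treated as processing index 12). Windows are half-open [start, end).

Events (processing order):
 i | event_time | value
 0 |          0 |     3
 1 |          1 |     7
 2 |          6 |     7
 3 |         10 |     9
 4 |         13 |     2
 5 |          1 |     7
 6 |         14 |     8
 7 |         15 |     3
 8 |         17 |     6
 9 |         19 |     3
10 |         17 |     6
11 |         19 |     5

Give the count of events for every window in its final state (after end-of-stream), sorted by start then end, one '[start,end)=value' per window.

i=0 t=0 v=3: → [0,6); WM=-2
i=1 t=1 v=7: → [1,7),[0,6); WM=-1
i=2 t=6 v=7: → [6,12),[5,11),[4,10),[3,9),[2,8),[1,7); WM=4
i=3 t=10 v=9: → [10,16),[9,15),[8,14),[7,13),[6,12),[5,11); WM=8; [0,6) fires=2 [1,7) fires=2 [2,8) fires=1
i=4 t=13 v=2: → [13,19),[12,18),[11,17),[10,16),[9,15),[8,14); WM=11; [3,9) fires=1 [4,10) fires=1 [5,11) fires=2
i=5 t=1 v=7: DROP (t<11-4); WM=11
i=6 t=14 v=8: → [14,20),[13,19),[12,18),[11,17),[10,16),[9,15); WM=12; [6,12) fires=2
i=7 t=15 v=3: → [15,21),[14,20),[13,19),[12,18),[11,17),[10,16); WM=13; [7,13) fires=1
i=8 t=17 v=6: → [17,23),[16,22),[15,21),[14,20),[13,19),[12,18); WM=15; [8,14) fires=2 [9,15) fires=3
i=9 t=19 v=3: → [19,25),[18,24),[17,23),[16,22),[15,21),[14,20); WM=17; [10,16) fires=4 [11,17) fires=3
i=10 t=17 v=6: → [17,23),[16,22),[15,21),[14,20),[13,19),[12,18); WM=17
i=11 t=19 v=5: → [19,25),[18,24),[17,23),[16,22),[15,21),[14,20); WM=17

[0,6)=2 [1,7)=2 [2,8)=1 [3,9)=1 [4,10)=1 [5,11)=2 [6,12)=2 [7,13)=1 [8,14)=2 [9,15)=3 [10,16)=4 [11,17)=3 [12,18)=5 [13,19)=5 [14,20)=6 [15,21)=5 [16,22)=4 [17,23)=4 [18,24)=2 [19,25)=2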